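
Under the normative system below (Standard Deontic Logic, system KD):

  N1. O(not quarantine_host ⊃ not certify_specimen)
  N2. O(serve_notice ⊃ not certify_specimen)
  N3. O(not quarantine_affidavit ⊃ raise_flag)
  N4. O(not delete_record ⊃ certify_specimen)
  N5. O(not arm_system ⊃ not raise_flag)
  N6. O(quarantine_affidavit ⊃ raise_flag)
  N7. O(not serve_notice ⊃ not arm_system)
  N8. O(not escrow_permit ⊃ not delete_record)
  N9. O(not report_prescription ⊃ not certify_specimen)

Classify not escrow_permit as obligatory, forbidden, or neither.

Premises 3 and 6 cover both cases: O(not quarantine_affidavit ⊃ raise_flag) and O(quarantine_affidavit ⊃ raise_flag). Since not quarantine_affidavit ∨ quarantine_affidavit is a tautology, O(raise_flag) follows.
Premise 5 is O(not arm_system ⊃ not raise_flag); contrapositively O(raise_flag ⊃ arm_system). Since O(raise_flag) holds, K gives O(arm_system).
The contrapositive of premise 7 (O(not serve_notice ⊃ not arm_system)) is O(arm_system ⊃ serve_notice), and O(arm_system) is already established, so O(serve_notice).
Applying K to premise 2 (O(serve_notice ⊃ not certify_specimen)) and O(serve_notice) yields O(not certify_specimen).
Premise 4, O(not delete_record ⊃ certify_specimen), contraposes to O(not certify_specimen ⊃ delete_record); with O(not certify_specimen) we get O(delete_record).
Premise 8, O(not escrow_permit ⊃ not delete_record), contraposes to O(delete_record ⊃ escrow_permit); with O(delete_record) we get O(escrow_permit).
Premises 1, 9 do not contribute to this derivation.
Thus O(escrow_permit), which is F(not escrow_permit): not escrow_permit is forbidden.

Forbidden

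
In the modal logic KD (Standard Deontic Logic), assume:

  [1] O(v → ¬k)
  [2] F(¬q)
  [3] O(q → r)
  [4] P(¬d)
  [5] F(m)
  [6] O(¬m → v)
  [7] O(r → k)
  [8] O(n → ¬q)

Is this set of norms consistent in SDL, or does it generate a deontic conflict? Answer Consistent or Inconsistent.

Inconsistent

F(m) at premise 5 means O(¬m).
Applying K to premise 6 (O(¬m → v)) and O(¬m) yields O(v).
From O(v) and premise 1, O(v → ¬k), we obtain O(¬k).
Premise 7, O(r → k), contraposes to O(¬k → ¬r); with O(¬k) we get O(¬r).
Premise 3, O(q → r), contraposes to O(¬r → ¬q); with O(¬r) we get O(¬q).
However, F(¬q) at premise 2 amounts to O(q).
We now have both O(¬q) and O(q) — q is simultaneously obligatory and forbidden, violating the D-axiom.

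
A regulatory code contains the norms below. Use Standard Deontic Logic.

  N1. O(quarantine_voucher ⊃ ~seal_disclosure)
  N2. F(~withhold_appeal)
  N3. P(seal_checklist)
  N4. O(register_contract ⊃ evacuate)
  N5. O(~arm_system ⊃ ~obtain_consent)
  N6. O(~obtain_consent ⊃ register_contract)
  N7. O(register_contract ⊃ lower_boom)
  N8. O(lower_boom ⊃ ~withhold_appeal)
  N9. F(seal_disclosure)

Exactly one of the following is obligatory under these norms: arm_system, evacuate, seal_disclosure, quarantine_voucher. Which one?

arm_system

Premise 2 is F(~withhold_appeal), i.e. O(withhold_appeal).
Premise 8, O(lower_boom ⊃ ~withhold_appeal), contraposes to O(withhold_appeal ⊃ ~lower_boom); with O(withhold_appeal) we get O(~lower_boom).
The contrapositive of premise 7 (O(register_contract ⊃ lower_boom)) is O(~lower_boom ⊃ ~register_contract), and O(~lower_boom) is already established, so O(~register_contract).
Premise 6 is O(~obtain_consent ⊃ register_contract); contrapositively O(~register_contract ⊃ obtain_consent). Since O(~register_contract) holds, K gives O(obtain_consent).
The contrapositive of premise 5 (O(~arm_system ⊃ ~obtain_consent)) is O(obtain_consent ⊃ arm_system), and O(obtain_consent) is already established, so O(arm_system).
So O(arm_system) holds — arm_system is obligatory. None of the other listed options is made obligatory by any chain of premises.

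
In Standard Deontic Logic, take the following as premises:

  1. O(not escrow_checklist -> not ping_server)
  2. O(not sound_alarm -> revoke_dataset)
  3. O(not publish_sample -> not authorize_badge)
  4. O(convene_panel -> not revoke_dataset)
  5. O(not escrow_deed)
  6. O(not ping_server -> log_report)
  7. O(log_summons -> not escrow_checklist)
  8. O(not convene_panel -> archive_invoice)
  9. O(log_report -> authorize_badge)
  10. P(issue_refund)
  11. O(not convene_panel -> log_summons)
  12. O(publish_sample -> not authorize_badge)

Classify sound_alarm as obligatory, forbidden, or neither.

Obligatory

Premises 3 and 12 are O(not publish_sample -> not authorize_badge) and O(publish_sample -> not authorize_badge); every ideal world satisfies not publish_sample or publish_sample, so in either case not authorize_badge holds — hence O(not authorize_badge).
The contrapositive of premise 9 (O(log_report -> authorize_badge)) is O(not authorize_badge -> not log_report), and O(not authorize_badge) is already established, so O(not log_report).
Premise 6 is O(not ping_server -> log_report); contrapositively O(not log_report -> ping_server). Since O(not log_report) holds, K gives O(ping_server).
The contrapositive of premise 1 (O(not escrow_checklist -> not ping_server)) is O(ping_server -> escrow_checklist), and O(ping_server) is already established, so O(escrow_checklist).
The contrapositive of premise 7 (O(log_summons -> not escrow_checklist)) is O(escrow_checklist -> not log_summons), and O(escrow_checklist) is already established, so O(not log_summons).
Premise 11, O(not convene_panel -> log_summons), contraposes to O(not log_summons -> convene_panel); with O(not log_summons) we get O(convene_panel).
From O(convene_panel) and premise 4, O(convene_panel -> not revoke_dataset), we obtain O(not revoke_dataset).
Premise 2, O(not sound_alarm -> revoke_dataset), contraposes to O(not revoke_dataset -> sound_alarm); with O(not revoke_dataset) we get O(sound_alarm).
Premises 5, 8, 10 do not contribute to this derivation.
Hence sound_alarm is obligatory.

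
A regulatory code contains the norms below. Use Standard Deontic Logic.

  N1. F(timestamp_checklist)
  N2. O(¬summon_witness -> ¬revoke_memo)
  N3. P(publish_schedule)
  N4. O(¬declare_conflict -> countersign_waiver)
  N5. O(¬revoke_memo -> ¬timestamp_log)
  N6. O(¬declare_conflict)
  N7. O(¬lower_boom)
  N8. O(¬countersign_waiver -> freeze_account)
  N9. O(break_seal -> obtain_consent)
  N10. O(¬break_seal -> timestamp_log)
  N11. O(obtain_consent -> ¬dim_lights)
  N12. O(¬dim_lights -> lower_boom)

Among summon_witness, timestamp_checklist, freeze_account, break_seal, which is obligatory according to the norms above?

summon_witness

Premise 7 gives O(¬lower_boom).
Premise 12 is O(¬dim_lights -> lower_boom); contrapositively O(¬lower_boom -> dim_lights). Since O(¬lower_boom) holds, K gives O(dim_lights).
Premise 11 is O(obtain_consent -> ¬dim_lights); contrapositively O(dim_lights -> ¬obtain_consent). Since O(dim_lights) holds, K gives O(¬obtain_consent).
Premise 9, O(break_seal -> obtain_consent), contraposes to O(¬obtain_consent -> ¬break_seal); with O(¬obtain_consent) we get O(¬break_seal).
From O(¬break_seal) and premise 10, O(¬break_seal -> timestamp_log), we obtain O(timestamp_log).
Premise 5 is O(¬revoke_memo -> ¬timestamp_log); contrapositively O(timestamp_log -> revoke_memo). Since O(timestamp_log) holds, K gives O(revoke_memo).
The contrapositive of premise 2 (O(¬summon_witness -> ¬revoke_memo)) is O(revoke_memo -> summon_witness), and O(revoke_memo) is already established, so O(summon_witness).
So O(summon_witness) holds — summon_witness is obligatory. None of the other listed options is made obligatory by any chain of premises.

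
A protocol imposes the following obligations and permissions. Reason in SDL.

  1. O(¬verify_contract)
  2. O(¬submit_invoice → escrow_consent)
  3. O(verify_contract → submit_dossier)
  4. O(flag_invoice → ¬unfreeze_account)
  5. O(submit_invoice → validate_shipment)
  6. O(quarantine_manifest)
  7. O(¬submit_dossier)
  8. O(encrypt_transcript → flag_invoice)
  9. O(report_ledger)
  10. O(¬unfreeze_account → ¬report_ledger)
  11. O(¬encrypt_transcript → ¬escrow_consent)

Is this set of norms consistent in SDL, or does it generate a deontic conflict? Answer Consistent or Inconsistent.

Consistent

Premise 3 is O(verify_contract → submit_dossier), but O(verify_contract) is not derivable from the premises, so it does not yield O(submit_dossier).
So O(submit_dossier) is not derivable, and the apparent clash with O(¬submit_dossier) does not arise.
A world satisfying every obligation exists (e.g. encrypt_transcript=false, escrow_consent=false, flag_invoice=false, quarantine_manifest=true, report_ledger=true, submit_dossier=false, submit_invoice=true, unfreeze_account=true, validate_shipment=true, verify_contract=false); no atom is both obligatory and forbidden, so the set is consistent.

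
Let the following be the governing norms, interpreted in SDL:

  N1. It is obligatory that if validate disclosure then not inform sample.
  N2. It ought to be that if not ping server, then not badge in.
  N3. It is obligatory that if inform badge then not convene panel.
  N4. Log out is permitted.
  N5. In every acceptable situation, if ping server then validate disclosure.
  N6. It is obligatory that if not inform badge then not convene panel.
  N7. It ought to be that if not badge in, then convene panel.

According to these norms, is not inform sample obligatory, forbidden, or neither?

Obligatory

Premises 6 and 3 cover both cases: O(¬inform_badge → ¬convene_panel) and O(inform_badge → ¬convene_panel). Since ¬inform_badge ∨ inform_badge is a tautology, O(¬convene_panel) follows.
Premise 7, O(¬badge_in → convene_panel), contraposes to O(¬convene_panel → badge_in); with O(¬convene_panel) we get O(badge_in).
Premise 2, O(¬ping_server → ¬badge_in), contraposes to O(badge_in → ping_server); with O(badge_in) we get O(ping_server).
Applying K to premise 5 (O(ping_server → validate_disclosure)) and O(ping_server) yields O(validate_disclosure).
From O(validate_disclosure) and premise 1, O(validate_disclosure → ¬inform_sample), we obtain O(¬inform_sample).
Premise 4 does not contribute to this derivation.
Hence ¬inform_sample is obligatory.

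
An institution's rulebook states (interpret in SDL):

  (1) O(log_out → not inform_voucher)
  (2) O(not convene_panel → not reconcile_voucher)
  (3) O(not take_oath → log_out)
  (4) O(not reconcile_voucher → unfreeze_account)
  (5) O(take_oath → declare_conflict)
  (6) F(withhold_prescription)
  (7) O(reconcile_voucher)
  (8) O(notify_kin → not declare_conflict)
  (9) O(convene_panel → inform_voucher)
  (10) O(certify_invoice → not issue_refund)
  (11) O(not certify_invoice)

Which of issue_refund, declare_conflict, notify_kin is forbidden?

notify_kin

From premise 7 we have O(reconcile_voucher).
Premise 2 is O(not convene_panel → not reconcile_voucher); contrapositively O(reconcile_voucher → convene_panel). Since O(reconcile_voucher) holds, K gives O(convene_panel).
Premise 9 is O(convene_panel → inform_voucher); since O(convene_panel), deontic closure gives O(inform_voucher).
Premise 1, O(log_out → not inform_voucher), contraposes to O(inform_voucher → not log_out); with O(inform_voucher) we get O(not log_out).
The contrapositive of premise 3 (O(not take_oath → log_out)) is O(not log_out → take_oath), and O(not log_out) is already established, so O(take_oath).
Applying K to premise 5 (O(take_oath → declare_conflict)) and O(take_oath) yields O(declare_conflict).
Premise 8 is O(notify_kin → not declare_conflict); contrapositively O(declare_conflict → not notify_kin). Since O(declare_conflict) holds, K gives O(not notify_kin).
So O(not notify_kin) holds, i.e. notify_kin is forbidden. None of the other listed options is forbidden under the premises.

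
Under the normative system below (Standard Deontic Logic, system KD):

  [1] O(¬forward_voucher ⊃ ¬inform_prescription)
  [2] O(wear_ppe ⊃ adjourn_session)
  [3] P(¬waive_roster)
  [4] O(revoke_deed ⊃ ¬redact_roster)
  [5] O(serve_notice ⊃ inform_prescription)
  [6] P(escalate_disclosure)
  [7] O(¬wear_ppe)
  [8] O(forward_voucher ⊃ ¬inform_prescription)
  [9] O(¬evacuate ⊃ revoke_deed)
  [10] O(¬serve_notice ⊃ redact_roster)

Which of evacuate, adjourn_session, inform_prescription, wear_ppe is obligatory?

evacuate

By case analysis on ¬forward_voucher: premise 1 gives O(¬forward_voucher ⊃ ¬inform_prescription) and premise 8 gives O(forward_voucher ⊃ ¬inform_prescription), so O(¬inform_prescription) either way.
The contrapositive of premise 5 (O(serve_notice ⊃ inform_prescription)) is O(¬inform_prescription ⊃ ¬serve_notice), and O(¬inform_prescription) is already established, so O(¬serve_notice).
Premise 10 is O(¬serve_notice ⊃ redact_roster); since O(¬serve_notice), deontic closure gives O(redact_roster).
The contrapositive of premise 4 (O(revoke_deed ⊃ ¬redact_roster)) is O(redact_roster ⊃ ¬revoke_deed), and O(redact_roster) is already established, so O(¬revoke_deed).
The contrapositive of premise 9 (O(¬evacuate ⊃ revoke_deed)) is O(¬revoke_deed ⊃ evacuate), and O(¬revoke_deed) is already established, so O(evacuate).
So O(evacuate) holds — evacuate is obligatory. None of the other listed options is made obligatory by any chain of premises.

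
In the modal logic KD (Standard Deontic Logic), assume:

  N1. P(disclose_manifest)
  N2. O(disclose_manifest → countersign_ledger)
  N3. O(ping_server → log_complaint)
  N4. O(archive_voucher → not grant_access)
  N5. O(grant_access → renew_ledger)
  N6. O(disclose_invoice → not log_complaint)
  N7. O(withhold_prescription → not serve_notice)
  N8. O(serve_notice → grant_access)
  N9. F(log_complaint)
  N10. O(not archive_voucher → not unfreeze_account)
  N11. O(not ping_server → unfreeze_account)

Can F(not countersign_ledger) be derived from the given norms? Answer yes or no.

Premise 2 is O(disclose_manifest → countersign_ledger), but O(disclose_manifest) is not derivable from the premises (the permission P(disclose_manifest) asserts only not O(not disclose_manifest), not O(disclose_manifest)), so it does not yield O(countersign_ledger).
No other premise forces O(countersign_ledger). An ideal world satisfying every premise can still have not countersign_ledger true, so F(not countersign_ledger) is not derivable.

No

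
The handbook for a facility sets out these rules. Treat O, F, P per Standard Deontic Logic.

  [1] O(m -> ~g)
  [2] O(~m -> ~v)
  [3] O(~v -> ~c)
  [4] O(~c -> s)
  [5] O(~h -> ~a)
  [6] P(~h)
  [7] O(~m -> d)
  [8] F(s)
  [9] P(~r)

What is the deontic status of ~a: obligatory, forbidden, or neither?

Neither

Premise 5 is O(~h -> ~a), but O(~h) is not derivable from the premises (the permission P(~h) asserts only ~O(h), not O(~h)), so it does not yield O(~a).
No premise or chain of K-axiom applications forces O(~a), and none forces O(a). So ~a is neither obligatory nor forbidden under these norms.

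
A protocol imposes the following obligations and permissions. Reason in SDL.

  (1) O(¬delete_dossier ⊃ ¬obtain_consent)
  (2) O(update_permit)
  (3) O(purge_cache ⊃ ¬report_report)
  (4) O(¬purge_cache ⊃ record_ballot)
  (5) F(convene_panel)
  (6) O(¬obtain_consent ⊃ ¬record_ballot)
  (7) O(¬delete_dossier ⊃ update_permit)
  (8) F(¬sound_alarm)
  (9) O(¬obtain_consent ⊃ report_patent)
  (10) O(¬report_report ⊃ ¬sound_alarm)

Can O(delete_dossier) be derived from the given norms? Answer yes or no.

Yes

Premise 8 is F(¬sound_alarm), i.e. O(sound_alarm).
The contrapositive of premise 10 (O(¬report_report ⊃ ¬sound_alarm)) is O(sound_alarm ⊃ report_report), and O(sound_alarm) is already established, so O(report_report).
Premise 3, O(purge_cache ⊃ ¬report_report), contraposes to O(report_report ⊃ ¬purge_cache); with O(report_report) we get O(¬purge_cache).
Applying K to premise 4 (O(¬purge_cache ⊃ record_ballot)) and O(¬purge_cache) yields O(record_ballot).
Premise 6 is O(¬obtain_consent ⊃ ¬record_ballot); contrapositively O(record_ballot ⊃ obtain_consent). Since O(record_ballot) holds, K gives O(obtain_consent).
The contrapositive of premise 1 (O(¬delete_dossier ⊃ ¬obtain_consent)) is O(obtain_consent ⊃ delete_dossier), and O(obtain_consent) is already established, so O(delete_dossier).
Premises 2, 5, 7, 9 do not contribute to this derivation.
So O(delete_dossier) follows.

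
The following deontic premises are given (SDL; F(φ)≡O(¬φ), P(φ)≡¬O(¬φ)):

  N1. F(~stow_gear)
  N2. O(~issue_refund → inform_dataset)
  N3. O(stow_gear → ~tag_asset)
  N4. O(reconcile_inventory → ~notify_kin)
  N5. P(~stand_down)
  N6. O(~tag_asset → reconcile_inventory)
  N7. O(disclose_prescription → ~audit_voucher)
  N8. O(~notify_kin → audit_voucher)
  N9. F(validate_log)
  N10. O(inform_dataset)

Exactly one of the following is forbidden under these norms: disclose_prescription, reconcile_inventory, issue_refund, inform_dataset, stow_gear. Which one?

disclose_prescription

Premise 1 is F(~stow_gear), i.e. O(stow_gear).
Premise 3 is O(stow_gear → ~tag_asset); since O(stow_gear), deontic closure gives O(~tag_asset).
With premise 6, O(~tag_asset → reconcile_inventory), the K-axiom yields O(reconcile_inventory).
From O(reconcile_inventory) and premise 4, O(reconcile_inventory → ~notify_kin), we obtain O(~notify_kin).
Applying K to premise 8 (O(~notify_kin → audit_voucher)) and O(~notify_kin) yields O(audit_voucher).
The contrapositive of premise 7 (O(disclose_prescription → ~audit_voucher)) is O(audit_voucher → ~disclose_prescription), and O(audit_voucher) is already established, so O(~disclose_prescription).
So O(~disclose_prescription) holds, i.e. disclose_prescription is forbidden. None of the other listed options is forbidden under the premises.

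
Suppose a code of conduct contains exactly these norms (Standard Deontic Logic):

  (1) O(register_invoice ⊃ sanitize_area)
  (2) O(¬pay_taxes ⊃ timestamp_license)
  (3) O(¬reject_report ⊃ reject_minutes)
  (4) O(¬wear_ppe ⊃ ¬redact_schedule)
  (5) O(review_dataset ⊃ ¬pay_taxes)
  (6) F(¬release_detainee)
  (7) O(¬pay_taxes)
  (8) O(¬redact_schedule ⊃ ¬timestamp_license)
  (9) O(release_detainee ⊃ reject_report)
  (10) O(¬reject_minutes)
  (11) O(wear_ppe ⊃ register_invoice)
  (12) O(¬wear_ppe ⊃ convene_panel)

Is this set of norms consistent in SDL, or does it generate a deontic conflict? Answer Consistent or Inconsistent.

Consistent

Premise 3 is O(¬reject_report ⊃ reject_minutes), but O(¬reject_report) is not derivable from the premises, so it does not yield O(reject_minutes).
So O(reject_minutes) is not derivable, and the apparent clash with O(¬reject_minutes) does not arise.
A world satisfying every obligation exists (e.g. convene_panel=false, pay_taxes=false, redact_schedule=true, register_invoice=true, reject_minutes=false, reject_report=true, release_detainee=true, review_dataset=false, sanitize_area=true, timestamp_license=true, wear_ppe=true); no atom is both obligatory and forbidden, so the set is consistent.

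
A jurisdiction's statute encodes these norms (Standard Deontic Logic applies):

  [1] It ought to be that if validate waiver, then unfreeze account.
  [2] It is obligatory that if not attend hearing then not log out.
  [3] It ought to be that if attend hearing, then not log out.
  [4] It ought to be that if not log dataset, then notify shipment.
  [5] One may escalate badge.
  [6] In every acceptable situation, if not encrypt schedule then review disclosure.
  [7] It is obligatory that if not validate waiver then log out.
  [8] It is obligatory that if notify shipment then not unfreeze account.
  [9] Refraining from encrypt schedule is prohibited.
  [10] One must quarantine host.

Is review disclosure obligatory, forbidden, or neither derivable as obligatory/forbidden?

Premise 6 is O(¬encrypt_schedule → review_disclosure), but O(¬encrypt_schedule) is not derivable from the premises, so it does not yield O(review_disclosure).
No premise or chain of K-axiom applications forces O(review_disclosure), and none forces O(¬review_disclosure). So review_disclosure is neither obligatory nor forbidden under these norms.

Neither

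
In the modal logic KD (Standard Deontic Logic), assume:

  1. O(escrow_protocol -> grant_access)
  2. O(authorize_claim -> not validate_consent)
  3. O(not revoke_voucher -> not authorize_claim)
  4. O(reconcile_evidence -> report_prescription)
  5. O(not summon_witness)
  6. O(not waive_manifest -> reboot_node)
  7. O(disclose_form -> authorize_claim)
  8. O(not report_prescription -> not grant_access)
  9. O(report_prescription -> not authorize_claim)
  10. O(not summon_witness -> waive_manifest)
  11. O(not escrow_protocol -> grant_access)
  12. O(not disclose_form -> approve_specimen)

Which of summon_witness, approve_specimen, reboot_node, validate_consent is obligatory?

By case analysis on not escrow_protocol: premise 11 gives O(not escrow_protocol -> grant_access) and premise 1 gives O(escrow_protocol -> grant_access), so O(grant_access) either way.
The contrapositive of premise 8 (O(not report_prescription -> not grant_access)) is O(grant_access -> report_prescription), and O(grant_access) is already established, so O(report_prescription).
From O(report_prescription) and premise 9, O(report_prescription -> not authorize_claim), we obtain O(not authorize_claim).
The contrapositive of premise 7 (O(disclose_form -> authorize_claim)) is O(not authorize_claim -> not disclose_form), and O(not authorize_claim) is already established, so O(not disclose_form).
Premise 12 is O(not disclose_form -> approve_specimen); since O(not disclose_form), deontic closure gives O(approve_specimen).
So O(approve_specimen) holds — approve_specimen is obligatory. None of the other listed options is made obligatory by any chain of premises.

approve_specimen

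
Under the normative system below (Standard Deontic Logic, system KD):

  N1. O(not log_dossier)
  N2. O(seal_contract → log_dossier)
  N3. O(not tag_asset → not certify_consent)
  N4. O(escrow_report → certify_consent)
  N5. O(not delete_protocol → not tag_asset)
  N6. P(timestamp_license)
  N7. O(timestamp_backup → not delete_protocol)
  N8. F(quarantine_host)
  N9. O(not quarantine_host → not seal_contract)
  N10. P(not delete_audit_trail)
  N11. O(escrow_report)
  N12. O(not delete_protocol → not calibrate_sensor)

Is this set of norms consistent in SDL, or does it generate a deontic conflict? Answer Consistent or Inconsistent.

Premise 2 is O(seal_contract → log_dossier), but O(seal_contract) is not derivable from the premises, so it does not yield O(log_dossier).
So O(log_dossier) is not derivable, and the apparent clash with O(not log_dossier) does not arise.
A world satisfying every obligation exists (e.g. calibrate_sensor=false, certify_consent=true, delete_audit_trail=false, delete_protocol=true, escrow_report=true, log_dossier=false, quarantine_host=false, seal_contract=false, tag_asset=true, timestamp_backup=false, timestamp_license=false); no atom is both obligatory and forbidden, so the set is consistent.

Consistent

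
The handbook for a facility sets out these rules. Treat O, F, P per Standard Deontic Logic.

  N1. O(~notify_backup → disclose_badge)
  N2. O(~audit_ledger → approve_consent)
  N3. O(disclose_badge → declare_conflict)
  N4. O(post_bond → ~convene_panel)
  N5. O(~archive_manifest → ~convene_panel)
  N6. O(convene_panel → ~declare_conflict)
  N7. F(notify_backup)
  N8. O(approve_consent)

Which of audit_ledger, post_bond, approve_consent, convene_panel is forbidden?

Premise 7 is F(notify_backup), i.e. O(~notify_backup).
Applying K to premise 1 (O(~notify_backup → disclose_badge)) and O(~notify_backup) yields O(disclose_badge).
From O(disclose_badge) and premise 3, O(disclose_badge → declare_conflict), we obtain O(declare_conflict).
Premise 6, O(convene_panel → ~declare_conflict), contraposes to O(declare_conflict → ~convene_panel); with O(declare_conflict) we get O(~convene_panel).
So O(~convene_panel) holds, i.e. convene_panel is forbidden. None of the other listed options is forbidden under the premises.

convene_panel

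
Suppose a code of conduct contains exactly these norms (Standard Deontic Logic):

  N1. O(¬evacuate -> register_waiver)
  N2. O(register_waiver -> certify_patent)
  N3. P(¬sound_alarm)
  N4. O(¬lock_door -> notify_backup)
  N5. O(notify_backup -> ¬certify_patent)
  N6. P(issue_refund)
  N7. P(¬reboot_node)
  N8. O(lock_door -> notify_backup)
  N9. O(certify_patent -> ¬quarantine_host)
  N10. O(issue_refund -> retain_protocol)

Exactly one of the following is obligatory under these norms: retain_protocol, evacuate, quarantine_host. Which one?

evacuate

Premises 8 and 4 cover both cases: O(lock_door -> notify_backup) and O(¬lock_door -> notify_backup). Since lock_door ∨ ¬lock_door is a tautology, O(notify_backup) follows.
From O(notify_backup) and premise 5, O(notify_backup -> ¬certify_patent), we obtain O(¬certify_patent).
Premise 2 is O(register_waiver -> certify_patent); contrapositively O(¬certify_patent -> ¬register_waiver). Since O(¬certify_patent) holds, K gives O(¬register_waiver).
The contrapositive of premise 1 (O(¬evacuate -> register_waiver)) is O(¬register_waiver -> evacuate), and O(¬register_waiver) is already established, so O(evacuate).
So O(evacuate) holds — evacuate is obligatory. None of the other listed options is made obligatory by any chain of premises.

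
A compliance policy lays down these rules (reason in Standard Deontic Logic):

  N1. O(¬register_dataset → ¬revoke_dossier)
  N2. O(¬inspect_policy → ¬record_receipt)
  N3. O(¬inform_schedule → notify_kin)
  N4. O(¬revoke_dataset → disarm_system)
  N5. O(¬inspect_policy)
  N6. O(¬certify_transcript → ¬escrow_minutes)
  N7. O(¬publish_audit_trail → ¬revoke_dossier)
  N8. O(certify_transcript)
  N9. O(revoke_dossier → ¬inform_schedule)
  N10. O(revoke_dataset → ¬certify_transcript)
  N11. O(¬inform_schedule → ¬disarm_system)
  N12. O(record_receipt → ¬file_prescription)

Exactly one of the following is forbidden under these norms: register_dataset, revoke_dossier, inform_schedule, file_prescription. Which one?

Premise 8 gives O(certify_transcript).
Premise 10 is O(revoke_dataset → ¬certify_transcript); contrapositively O(certify_transcript → ¬revoke_dataset). Since O(certify_transcript) holds, K gives O(¬revoke_dataset).
From O(¬revoke_dataset) and premise 4, O(¬revoke_dataset → disarm_system), we obtain O(disarm_system).
Premise 11 is O(¬inform_schedule → ¬disarm_system); contrapositively O(disarm_system → inform_schedule). Since O(disarm_system) holds, K gives O(inform_schedule).
Premise 9 is O(revoke_dossier → ¬inform_schedule); contrapositively O(inform_schedule → ¬revoke_dossier). Since O(inform_schedule) holds, K gives O(¬revoke_dossier).
So O(¬revoke_dossier) holds, i.e. revoke_dossier is forbidden. None of the other listed options is forbidden under the premises.

revoke_dossier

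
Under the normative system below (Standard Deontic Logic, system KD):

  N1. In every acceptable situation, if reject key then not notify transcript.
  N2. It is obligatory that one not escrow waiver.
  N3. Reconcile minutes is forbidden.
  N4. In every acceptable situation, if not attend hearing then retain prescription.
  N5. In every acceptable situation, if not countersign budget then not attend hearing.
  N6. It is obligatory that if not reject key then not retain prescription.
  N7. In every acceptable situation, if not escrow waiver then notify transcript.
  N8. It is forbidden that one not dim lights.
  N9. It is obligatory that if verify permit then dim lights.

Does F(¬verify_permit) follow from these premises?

Premise 9 is O(verify_permit → dim_lights); even if O(dim_lights) held, inferring O(verify_permit) would be affirming the consequent — invalid.
No other premise forces O(verify_permit). An ideal world satisfying every premise can still have ¬verify_permit true, so F(¬verify_permit) is not derivable.

No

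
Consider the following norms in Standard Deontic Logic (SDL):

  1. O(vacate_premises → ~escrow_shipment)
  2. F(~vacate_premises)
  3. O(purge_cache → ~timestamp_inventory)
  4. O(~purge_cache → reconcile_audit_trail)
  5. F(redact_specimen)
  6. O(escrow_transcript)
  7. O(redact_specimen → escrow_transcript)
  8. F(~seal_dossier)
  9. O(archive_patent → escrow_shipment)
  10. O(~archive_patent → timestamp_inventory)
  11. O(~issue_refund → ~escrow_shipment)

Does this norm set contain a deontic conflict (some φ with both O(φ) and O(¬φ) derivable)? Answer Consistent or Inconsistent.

Premise 7 is O(redact_specimen → escrow_transcript); even if O(escrow_transcript) held, inferring O(redact_specimen) would be affirming the consequent — invalid.
So O(redact_specimen) is not derivable, and the apparent clash with O(~redact_specimen) does not arise.
A world satisfying every obligation exists (e.g. archive_patent=false, escrow_shipment=false, escrow_transcript=true, issue_refund=false, purge_cache=false, reconcile_audit_trail=true, redact_specimen=false, seal_dossier=true, timestamp_inventory=true, vacate_premises=true); no atom is both obligatory and forbidden, so the set is consistent.

Consistent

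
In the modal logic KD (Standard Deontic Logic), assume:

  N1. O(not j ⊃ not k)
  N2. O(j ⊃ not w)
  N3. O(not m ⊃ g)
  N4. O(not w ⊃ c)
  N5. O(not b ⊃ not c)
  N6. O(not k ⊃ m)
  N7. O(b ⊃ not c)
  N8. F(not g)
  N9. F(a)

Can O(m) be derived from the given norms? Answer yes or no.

Premises 7 and 5 are O(b ⊃ not c) and O(not b ⊃ not c); every ideal world satisfies b or not b, so in either case not c holds — hence O(not c).
Premise 4 is O(not w ⊃ c); contrapositively O(not c ⊃ w). Since O(not c) holds, K gives O(w).
The contrapositive of premise 2 (O(j ⊃ not w)) is O(w ⊃ not j), and O(w) is already established, so O(not j).
With premise 1, O(not j ⊃ not k), the K-axiom yields O(not k).
From O(not k) and premise 6, O(not k ⊃ m), we obtain O(m).
Premises 3, 8, 9 do not contribute to this derivation.
So O(m) follows.

Yes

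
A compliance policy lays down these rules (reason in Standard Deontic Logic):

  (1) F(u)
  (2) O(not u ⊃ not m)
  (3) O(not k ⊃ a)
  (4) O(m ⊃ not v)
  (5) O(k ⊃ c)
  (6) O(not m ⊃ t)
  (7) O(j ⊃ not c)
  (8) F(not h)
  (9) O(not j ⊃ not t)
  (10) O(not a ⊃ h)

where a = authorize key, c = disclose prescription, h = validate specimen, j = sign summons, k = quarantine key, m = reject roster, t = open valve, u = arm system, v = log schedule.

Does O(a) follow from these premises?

Yes

Premise 1 is F(u), i.e. O(not u).
Premise 2 is O(not u ⊃ not m); since O(not u), deontic closure gives O(not m).
Premise 6 is O(not m ⊃ t); since O(not m), deontic closure gives O(t).
Premise 9 is O(not j ⊃ not t); contrapositively O(t ⊃ j). Since O(t) holds, K gives O(j).
From O(j) and premise 7, O(j ⊃ not c), we obtain O(not c).
The contrapositive of premise 5 (O(k ⊃ c)) is O(not c ⊃ not k), and O(not c) is already established, so O(not k).
With premise 3, O(not k ⊃ a), the K-axiom yields O(a).
Premises 4, 8, 10 do not contribute to this derivation.
So O(a) follows.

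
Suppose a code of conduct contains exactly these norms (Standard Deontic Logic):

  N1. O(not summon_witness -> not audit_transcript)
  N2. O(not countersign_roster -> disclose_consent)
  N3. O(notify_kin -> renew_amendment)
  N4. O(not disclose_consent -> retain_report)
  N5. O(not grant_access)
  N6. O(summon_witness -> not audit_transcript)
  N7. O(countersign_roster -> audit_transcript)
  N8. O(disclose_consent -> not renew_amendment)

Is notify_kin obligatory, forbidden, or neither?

Premises 6 and 1 cover both cases: O(summon_witness -> not audit_transcript) and O(not summon_witness -> not audit_transcript). Since summon_witness ∨ not summon_witness is a tautology, O(not audit_transcript) follows.
Premise 7, O(countersign_roster -> audit_transcript), contraposes to O(not audit_transcript -> not countersign_roster); with O(not audit_transcript) we get O(not countersign_roster).
Premise 2 is O(not countersign_roster -> disclose_consent); since O(not countersign_roster), deontic closure gives O(disclose_consent).
From O(disclose_consent) and premise 8, O(disclose_consent -> not renew_amendment), we obtain O(not renew_amendment).
The contrapositive of premise 3 (O(notify_kin -> renew_amendment)) is O(not renew_amendment -> not notify_kin), and O(not renew_amendment) is already established, so O(not notify_kin).
Premises 4, 5 do not contribute to this derivation.
Thus O(not notify_kin), which is F(notify_kin): notify_kin is forbidden.

Forbidden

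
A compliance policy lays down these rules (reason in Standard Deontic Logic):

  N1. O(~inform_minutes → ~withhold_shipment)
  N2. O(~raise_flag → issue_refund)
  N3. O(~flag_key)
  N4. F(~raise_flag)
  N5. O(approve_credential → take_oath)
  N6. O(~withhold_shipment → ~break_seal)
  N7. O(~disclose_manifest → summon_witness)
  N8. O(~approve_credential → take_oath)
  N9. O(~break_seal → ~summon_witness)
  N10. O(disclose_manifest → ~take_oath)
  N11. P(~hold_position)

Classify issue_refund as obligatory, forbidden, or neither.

Neither

Premise 2 is O(~raise_flag → issue_refund), but O(~raise_flag) is not derivable from the premises, so it does not yield O(issue_refund).
No premise or chain of K-axiom applications forces O(issue_refund), and none forces O(~issue_refund). So issue_refund is neither obligatory nor forbidden under these norms.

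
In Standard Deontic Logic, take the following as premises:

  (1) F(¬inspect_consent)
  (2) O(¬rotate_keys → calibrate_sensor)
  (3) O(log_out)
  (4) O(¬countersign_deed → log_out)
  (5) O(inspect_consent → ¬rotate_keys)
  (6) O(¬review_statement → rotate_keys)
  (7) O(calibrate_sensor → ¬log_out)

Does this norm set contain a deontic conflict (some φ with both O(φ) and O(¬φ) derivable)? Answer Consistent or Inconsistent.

Premise 3 gives O(log_out).
Premise 7, O(calibrate_sensor → ¬log_out), contraposes to O(log_out → ¬calibrate_sensor); with O(log_out) we get O(¬calibrate_sensor).
Premise 2 is O(¬rotate_keys → calibrate_sensor); contrapositively O(¬calibrate_sensor → rotate_keys). Since O(¬calibrate_sensor) holds, K gives O(rotate_keys).
The contrapositive of premise 5 (O(inspect_consent → ¬rotate_keys)) is O(rotate_keys → ¬inspect_consent), and O(rotate_keys) is already established, so O(¬inspect_consent).
But premise 1, F(¬inspect_consent), means O(inspect_consent).
We now have both O(¬inspect_consent) and O(inspect_consent) — inspect_consent is simultaneously obligatory and forbidden, violating the D-axiom.

Inconsistent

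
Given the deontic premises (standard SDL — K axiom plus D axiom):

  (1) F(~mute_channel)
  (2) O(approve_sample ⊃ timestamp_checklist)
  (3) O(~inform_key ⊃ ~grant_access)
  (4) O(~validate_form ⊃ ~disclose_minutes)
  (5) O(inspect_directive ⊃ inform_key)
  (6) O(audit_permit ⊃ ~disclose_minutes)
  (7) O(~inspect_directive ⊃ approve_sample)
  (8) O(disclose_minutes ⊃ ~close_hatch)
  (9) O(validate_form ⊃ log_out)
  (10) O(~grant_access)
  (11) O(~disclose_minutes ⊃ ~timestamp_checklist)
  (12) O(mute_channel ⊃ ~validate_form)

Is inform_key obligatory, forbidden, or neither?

Obligatory

F(~mute_channel) at premise 1 means O(mute_channel).
From O(mute_channel) and premise 12, O(mute_channel ⊃ ~validate_form), we obtain O(~validate_form).
With premise 4, O(~validate_form ⊃ ~disclose_minutes), the K-axiom yields O(~disclose_minutes).
Premise 11 is O(~disclose_minutes ⊃ ~timestamp_checklist); since O(~disclose_minutes), deontic closure gives O(~timestamp_checklist).
The contrapositive of premise 2 (O(approve_sample ⊃ timestamp_checklist)) is O(~timestamp_checklist ⊃ ~approve_sample), and O(~timestamp_checklist) is already established, so O(~approve_sample).
The contrapositive of premise 7 (O(~inspect_directive ⊃ approve_sample)) is O(~approve_sample ⊃ inspect_directive), and O(~approve_sample) is already established, so O(inspect_directive).
With premise 5, O(inspect_directive ⊃ inform_key), the K-axiom yields O(inform_key).
Premises 3, 6, 8, 9, 10 do not contribute to this derivation.
Hence inform_key is obligatory.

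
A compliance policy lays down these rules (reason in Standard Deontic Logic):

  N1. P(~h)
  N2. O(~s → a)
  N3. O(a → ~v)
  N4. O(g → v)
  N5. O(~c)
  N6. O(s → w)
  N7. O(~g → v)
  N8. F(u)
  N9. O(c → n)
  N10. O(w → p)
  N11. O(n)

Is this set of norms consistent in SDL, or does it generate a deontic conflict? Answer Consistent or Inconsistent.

Consistent

Premise 9 is O(c → n); even if O(n) held, inferring O(c) would be affirming the consequent — invalid.
So O(c) is not derivable, and the apparent clash with O(~c) does not arise.
A world satisfying every obligation exists (e.g. a=false, c=false, g=false, h=false, n=true, p=true, s=true, u=false, v=true, w=true); no atom is both obligatory and forbidden, so the set is consistent.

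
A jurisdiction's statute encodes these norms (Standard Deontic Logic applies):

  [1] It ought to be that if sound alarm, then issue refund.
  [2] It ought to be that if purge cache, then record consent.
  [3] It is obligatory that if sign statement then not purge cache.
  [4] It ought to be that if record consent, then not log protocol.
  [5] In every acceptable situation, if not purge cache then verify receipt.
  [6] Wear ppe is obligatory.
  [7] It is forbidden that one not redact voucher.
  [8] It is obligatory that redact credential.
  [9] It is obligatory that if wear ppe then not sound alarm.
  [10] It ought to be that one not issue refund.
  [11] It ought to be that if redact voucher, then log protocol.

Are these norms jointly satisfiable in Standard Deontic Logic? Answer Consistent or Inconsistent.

Premise 1 is O(sound_alarm → issue_refund), but O(sound_alarm) is not derivable from the premises, so it does not yield O(issue_refund).
So O(issue_refund) is not derivable, and the apparent clash with O(¬issue_refund) does not arise.
A world satisfying every obligation exists (e.g. issue_refund=false, log_protocol=true, purge_cache=false, record_consent=false, redact_credential=true, redact_voucher=true, sign_statement=false, sound_alarm=false, verify_receipt=true, wear_ppe=true); no atom is both obligatory and forbidden, so the set is consistent.

Consistent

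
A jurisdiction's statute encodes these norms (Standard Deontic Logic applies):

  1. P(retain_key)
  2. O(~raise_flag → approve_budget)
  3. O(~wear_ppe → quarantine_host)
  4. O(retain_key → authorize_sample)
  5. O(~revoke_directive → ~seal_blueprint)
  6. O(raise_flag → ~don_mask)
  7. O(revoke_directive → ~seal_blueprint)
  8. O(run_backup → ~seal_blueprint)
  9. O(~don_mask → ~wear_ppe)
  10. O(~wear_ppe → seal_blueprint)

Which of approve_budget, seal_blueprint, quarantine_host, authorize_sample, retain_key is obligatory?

approve_budget

Premises 7 and 5 cover both cases: O(revoke_directive → ~seal_blueprint) and O(~revoke_directive → ~seal_blueprint). Since revoke_directive ∨ ~revoke_directive is a tautology, O(~seal_blueprint) follows.
The contrapositive of premise 10 (O(~wear_ppe → seal_blueprint)) is O(~seal_blueprint → wear_ppe), and O(~seal_blueprint) is already established, so O(wear_ppe).
The contrapositive of premise 9 (O(~don_mask → ~wear_ppe)) is O(wear_ppe → don_mask), and O(wear_ppe) is already established, so O(don_mask).
Premise 6 is O(raise_flag → ~don_mask); contrapositively O(don_mask → ~raise_flag). Since O(don_mask) holds, K gives O(~raise_flag).
From O(~raise_flag) and premise 2, O(~raise_flag → approve_budget), we obtain O(approve_budget).
So O(approve_budget) holds — approve_budget is obligatory. None of the other listed options is made obligatory by any chain of premises.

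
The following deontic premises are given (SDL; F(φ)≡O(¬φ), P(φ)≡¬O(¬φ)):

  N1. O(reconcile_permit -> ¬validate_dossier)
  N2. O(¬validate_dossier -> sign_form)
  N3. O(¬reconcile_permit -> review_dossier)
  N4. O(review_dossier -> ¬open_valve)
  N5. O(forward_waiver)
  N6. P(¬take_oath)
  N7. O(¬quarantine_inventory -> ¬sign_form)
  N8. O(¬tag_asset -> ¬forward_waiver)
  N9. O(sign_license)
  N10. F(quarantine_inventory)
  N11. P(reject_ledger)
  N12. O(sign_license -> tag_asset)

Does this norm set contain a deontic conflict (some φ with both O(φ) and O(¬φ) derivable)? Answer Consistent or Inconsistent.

Consistent

Premise 8 is O(¬tag_asset -> ¬forward_waiver), but O(¬tag_asset) is not derivable from the premises, so it does not yield O(¬forward_waiver).
So O(¬forward_waiver) is not derivable, and the apparent clash with O(forward_waiver) does not arise.
A world satisfying every obligation exists (e.g. forward_waiver=true, open_valve=false, quarantine_inventory=false, reconcile_permit=false, reject_ledger=false, review_dossier=true, sign_form=false, sign_license=true, tag_asset=true, take_oath=false, validate_dossier=true); no atom is both obligatory and forbidden, so the set is consistent.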